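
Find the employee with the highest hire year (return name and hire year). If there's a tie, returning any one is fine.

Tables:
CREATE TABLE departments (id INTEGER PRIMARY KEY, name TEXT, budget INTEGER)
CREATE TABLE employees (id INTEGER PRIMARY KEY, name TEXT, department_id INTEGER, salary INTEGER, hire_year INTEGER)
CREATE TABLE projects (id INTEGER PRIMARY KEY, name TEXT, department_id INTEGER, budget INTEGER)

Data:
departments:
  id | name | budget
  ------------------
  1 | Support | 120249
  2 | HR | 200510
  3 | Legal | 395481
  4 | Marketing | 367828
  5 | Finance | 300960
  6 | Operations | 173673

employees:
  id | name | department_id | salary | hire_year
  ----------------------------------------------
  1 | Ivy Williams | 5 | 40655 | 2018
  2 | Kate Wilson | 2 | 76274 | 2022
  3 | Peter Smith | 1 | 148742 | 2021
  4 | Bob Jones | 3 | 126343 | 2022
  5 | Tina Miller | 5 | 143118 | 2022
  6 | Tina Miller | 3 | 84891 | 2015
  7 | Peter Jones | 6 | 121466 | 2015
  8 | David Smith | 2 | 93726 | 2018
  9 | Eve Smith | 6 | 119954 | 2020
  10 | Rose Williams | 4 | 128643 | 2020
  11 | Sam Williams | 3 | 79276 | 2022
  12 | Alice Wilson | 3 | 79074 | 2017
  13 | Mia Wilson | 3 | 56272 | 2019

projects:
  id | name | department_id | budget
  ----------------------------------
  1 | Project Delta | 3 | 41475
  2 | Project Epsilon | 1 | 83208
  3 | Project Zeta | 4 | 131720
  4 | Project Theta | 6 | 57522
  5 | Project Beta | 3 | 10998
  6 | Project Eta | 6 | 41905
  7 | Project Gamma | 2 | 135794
SELECT name, hire_year FROM employees ORDER BY hire_year DESC LIMIT 1

Execution result:
name | hire_year
Kate Wilson | 2022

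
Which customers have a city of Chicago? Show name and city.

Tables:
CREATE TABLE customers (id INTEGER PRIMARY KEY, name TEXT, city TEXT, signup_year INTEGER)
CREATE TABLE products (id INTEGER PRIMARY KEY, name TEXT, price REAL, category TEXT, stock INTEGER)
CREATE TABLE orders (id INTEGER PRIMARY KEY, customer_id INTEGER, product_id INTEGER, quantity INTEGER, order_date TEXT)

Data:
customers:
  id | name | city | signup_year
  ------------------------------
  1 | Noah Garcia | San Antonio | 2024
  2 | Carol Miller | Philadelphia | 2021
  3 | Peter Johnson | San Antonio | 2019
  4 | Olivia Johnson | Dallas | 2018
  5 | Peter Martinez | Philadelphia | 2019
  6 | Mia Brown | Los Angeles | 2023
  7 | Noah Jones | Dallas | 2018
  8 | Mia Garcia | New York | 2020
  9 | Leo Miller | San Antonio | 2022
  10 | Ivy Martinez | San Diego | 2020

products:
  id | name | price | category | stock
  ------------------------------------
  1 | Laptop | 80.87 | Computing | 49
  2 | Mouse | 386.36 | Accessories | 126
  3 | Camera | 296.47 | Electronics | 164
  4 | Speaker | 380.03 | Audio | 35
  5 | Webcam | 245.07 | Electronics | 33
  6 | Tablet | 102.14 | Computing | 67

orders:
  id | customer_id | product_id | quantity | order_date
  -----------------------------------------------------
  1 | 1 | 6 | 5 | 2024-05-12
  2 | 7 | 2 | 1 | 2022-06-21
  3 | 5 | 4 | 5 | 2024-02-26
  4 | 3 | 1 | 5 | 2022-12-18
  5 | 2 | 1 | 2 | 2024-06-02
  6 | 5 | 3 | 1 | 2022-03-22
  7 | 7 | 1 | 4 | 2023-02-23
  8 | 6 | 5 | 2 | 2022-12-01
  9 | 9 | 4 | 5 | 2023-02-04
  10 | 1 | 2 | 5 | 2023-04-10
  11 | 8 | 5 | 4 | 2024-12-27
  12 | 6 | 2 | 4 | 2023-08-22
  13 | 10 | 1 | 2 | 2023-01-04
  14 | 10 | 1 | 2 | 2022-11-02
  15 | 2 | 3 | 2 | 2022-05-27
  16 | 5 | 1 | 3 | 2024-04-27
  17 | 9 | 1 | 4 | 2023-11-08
SELECT name, city FROM customers WHERE city = 'Chicago'

Execution result:
(no rows)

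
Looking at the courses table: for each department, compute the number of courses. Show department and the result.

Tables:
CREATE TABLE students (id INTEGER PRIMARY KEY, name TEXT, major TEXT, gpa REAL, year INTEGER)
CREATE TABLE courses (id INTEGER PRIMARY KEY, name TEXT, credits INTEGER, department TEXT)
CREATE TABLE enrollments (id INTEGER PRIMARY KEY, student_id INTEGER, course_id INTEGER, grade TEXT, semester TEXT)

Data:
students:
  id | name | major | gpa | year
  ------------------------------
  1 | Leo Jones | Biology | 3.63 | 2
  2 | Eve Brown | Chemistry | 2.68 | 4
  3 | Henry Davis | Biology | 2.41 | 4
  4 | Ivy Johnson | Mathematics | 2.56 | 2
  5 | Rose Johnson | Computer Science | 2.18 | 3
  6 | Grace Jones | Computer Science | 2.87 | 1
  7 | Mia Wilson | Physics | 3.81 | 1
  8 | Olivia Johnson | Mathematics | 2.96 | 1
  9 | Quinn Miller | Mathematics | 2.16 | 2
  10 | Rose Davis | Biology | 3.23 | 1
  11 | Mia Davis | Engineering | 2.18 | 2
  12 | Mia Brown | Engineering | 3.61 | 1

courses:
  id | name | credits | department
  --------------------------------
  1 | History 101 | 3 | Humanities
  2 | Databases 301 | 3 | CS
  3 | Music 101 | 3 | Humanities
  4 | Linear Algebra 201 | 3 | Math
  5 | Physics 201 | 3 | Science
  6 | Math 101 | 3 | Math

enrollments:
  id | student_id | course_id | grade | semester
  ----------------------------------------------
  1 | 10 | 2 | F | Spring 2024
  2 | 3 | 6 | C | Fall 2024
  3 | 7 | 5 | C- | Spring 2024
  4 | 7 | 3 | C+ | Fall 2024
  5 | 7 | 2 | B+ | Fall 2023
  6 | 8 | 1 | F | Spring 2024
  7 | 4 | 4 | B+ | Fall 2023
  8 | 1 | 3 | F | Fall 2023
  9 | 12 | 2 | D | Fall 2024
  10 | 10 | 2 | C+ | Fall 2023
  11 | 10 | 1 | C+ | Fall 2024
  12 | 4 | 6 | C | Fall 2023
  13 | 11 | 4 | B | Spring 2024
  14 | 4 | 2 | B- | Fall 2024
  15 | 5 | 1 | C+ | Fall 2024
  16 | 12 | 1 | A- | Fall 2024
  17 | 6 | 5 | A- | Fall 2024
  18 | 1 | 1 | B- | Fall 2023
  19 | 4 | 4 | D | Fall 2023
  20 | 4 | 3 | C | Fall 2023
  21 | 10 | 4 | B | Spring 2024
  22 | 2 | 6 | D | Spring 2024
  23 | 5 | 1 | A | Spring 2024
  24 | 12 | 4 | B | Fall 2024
SELECT department, COUNT(*) AS n FROM courses GROUP BY department

Execution result:
department | n
CS | 1
Humanities | 2
Math | 2
Science | 1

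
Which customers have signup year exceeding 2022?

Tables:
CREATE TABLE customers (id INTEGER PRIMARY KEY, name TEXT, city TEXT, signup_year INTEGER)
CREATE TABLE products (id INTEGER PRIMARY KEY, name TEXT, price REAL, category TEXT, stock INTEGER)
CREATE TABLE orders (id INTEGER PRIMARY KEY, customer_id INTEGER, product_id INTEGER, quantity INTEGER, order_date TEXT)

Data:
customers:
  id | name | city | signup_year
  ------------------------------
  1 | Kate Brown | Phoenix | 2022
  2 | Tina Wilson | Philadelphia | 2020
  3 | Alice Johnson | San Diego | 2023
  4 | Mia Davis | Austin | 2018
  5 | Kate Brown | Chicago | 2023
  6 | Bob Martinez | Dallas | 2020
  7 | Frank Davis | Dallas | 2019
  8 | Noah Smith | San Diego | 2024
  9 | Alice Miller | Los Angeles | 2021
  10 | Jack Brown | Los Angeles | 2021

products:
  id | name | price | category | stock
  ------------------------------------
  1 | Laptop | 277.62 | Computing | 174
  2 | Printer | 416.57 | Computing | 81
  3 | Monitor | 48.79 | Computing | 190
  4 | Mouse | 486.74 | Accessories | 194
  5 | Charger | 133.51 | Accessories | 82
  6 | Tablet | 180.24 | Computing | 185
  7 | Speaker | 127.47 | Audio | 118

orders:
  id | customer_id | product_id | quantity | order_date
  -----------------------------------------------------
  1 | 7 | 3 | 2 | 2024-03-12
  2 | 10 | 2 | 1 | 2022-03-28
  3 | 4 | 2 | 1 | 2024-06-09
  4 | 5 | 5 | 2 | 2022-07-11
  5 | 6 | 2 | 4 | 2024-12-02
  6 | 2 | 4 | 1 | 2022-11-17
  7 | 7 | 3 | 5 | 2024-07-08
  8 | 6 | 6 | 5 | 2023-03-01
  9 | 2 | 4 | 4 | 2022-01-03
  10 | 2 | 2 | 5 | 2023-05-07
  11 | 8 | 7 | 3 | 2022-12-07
SELECT name, signup_year FROM customers WHERE signup_year > 2022

Execution result:
name | signup_year
Alice Johnson | 2023
Kate Brown | 2023
Noah Smith | 2024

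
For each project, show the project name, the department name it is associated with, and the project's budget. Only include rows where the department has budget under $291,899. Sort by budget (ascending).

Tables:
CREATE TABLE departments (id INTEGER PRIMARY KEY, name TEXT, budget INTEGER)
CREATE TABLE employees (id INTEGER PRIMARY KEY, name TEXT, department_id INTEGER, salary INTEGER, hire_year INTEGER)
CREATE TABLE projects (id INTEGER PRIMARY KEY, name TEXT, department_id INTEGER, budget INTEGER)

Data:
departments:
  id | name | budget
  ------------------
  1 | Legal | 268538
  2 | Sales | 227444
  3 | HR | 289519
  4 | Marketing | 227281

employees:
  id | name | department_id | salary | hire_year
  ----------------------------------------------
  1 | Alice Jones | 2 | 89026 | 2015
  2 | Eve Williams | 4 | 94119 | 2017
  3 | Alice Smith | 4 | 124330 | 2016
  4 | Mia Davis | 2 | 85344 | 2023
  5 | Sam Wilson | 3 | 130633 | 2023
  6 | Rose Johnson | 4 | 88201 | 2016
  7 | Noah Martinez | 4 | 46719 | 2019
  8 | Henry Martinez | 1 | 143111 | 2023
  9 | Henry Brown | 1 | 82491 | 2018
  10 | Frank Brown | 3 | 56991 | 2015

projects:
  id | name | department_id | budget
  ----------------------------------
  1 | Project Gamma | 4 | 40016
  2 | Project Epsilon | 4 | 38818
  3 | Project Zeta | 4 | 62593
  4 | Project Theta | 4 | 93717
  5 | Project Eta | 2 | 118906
SELECT c.name, p.name AS department, c.budget FROM projects c JOIN departments p ON c.department_id = p.id WHERE p.budget < 291899 ORDER BY c.budget ASC

Execution result:
name | department | budget
Project Epsilon | Marketing | 38818
Project Gamma | Marketing | 40016
Project Zeta | Marketing | 62593
Project Theta | Marketing | 93717
Project Eta | Sales | 118906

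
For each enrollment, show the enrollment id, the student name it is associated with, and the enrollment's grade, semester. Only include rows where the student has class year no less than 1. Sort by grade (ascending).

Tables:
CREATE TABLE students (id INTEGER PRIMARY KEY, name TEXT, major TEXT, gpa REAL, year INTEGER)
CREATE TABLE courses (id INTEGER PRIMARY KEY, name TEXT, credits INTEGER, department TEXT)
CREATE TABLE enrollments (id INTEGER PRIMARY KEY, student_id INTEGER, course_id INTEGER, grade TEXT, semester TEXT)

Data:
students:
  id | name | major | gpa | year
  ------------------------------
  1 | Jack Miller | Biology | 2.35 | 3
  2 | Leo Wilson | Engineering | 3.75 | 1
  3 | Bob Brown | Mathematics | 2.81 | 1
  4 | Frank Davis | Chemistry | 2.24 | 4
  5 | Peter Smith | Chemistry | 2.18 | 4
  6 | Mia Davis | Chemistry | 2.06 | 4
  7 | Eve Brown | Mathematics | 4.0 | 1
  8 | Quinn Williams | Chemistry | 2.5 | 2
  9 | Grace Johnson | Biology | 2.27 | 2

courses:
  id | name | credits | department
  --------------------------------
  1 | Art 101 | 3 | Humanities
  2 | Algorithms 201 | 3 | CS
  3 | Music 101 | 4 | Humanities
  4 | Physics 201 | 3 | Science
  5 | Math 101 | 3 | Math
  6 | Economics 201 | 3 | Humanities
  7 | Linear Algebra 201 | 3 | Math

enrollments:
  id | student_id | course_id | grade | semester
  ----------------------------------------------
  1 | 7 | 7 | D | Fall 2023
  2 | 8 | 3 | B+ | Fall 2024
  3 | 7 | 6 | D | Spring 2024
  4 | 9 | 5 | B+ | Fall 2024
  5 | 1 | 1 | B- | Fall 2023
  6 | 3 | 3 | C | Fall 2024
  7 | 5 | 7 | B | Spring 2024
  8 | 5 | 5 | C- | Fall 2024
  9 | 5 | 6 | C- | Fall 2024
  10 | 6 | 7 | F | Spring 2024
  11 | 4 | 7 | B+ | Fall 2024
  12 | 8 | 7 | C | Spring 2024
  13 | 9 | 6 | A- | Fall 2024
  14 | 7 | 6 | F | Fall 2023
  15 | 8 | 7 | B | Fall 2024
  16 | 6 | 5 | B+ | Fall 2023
SELECT c.id, p.name AS student, c.grade, c.semester FROM enrollments c JOIN students p ON c.student_id = p.id WHERE p.year >= 1 ORDER BY c.grade ASC

Execution result:
id | student | grade | semester
13 | Grace Johnson | A- | Fall 2024
7 | Peter Smith | B | Spring 2024
15 | Quinn Williams | B | Fall 2024
2 | Quinn Williams | B+ | Fall 2024
4 | Grace Johnson | B+ | Fall 2024
11 | Frank Davis | B+ | Fall 2024
16 | Mia Davis | B+ | Fall 2023
5 | Jack Miller | B- | Fall 2023
6 | Bob Brown | C | Fall 2024
12 | Quinn Williams | C | Spring 2024
8 | Peter Smith | C- | Fall 2024
9 | Peter Smith | C- | Fall 2024
1 | Eve Brown | D | Fall 2023
3 | Eve Brown | D | Spring 2024
10 | Mia Davis | F | Spring 2024
14 | Eve Brown | F | Fall 2023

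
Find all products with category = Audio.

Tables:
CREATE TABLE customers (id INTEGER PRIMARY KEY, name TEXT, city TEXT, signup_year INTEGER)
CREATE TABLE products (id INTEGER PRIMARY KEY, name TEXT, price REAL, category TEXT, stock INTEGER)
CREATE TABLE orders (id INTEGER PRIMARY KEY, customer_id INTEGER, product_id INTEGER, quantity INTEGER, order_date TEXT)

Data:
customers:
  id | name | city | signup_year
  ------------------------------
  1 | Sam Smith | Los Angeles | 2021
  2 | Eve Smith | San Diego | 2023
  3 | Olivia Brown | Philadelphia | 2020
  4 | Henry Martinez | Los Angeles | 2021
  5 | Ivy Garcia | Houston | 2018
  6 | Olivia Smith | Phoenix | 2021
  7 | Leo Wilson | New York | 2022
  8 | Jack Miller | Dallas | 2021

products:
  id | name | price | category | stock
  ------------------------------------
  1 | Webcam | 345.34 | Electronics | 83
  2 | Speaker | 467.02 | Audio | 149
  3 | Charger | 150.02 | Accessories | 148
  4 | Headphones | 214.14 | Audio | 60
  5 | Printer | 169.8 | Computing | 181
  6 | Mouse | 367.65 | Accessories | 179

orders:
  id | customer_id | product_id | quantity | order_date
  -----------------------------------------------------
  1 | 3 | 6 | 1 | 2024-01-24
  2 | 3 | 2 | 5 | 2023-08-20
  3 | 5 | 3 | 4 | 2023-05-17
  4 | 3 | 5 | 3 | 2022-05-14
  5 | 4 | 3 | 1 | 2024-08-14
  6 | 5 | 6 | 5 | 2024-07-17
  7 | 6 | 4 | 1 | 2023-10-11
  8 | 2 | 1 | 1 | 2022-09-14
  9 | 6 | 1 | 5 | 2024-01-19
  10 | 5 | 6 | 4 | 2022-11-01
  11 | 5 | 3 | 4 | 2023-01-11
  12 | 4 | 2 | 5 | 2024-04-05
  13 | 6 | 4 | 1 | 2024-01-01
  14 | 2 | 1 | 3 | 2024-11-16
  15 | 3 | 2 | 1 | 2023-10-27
SELECT name, category FROM products WHERE category = 'Audio'

Execution result:
name | category
Speaker | Audio
Headphones | Audio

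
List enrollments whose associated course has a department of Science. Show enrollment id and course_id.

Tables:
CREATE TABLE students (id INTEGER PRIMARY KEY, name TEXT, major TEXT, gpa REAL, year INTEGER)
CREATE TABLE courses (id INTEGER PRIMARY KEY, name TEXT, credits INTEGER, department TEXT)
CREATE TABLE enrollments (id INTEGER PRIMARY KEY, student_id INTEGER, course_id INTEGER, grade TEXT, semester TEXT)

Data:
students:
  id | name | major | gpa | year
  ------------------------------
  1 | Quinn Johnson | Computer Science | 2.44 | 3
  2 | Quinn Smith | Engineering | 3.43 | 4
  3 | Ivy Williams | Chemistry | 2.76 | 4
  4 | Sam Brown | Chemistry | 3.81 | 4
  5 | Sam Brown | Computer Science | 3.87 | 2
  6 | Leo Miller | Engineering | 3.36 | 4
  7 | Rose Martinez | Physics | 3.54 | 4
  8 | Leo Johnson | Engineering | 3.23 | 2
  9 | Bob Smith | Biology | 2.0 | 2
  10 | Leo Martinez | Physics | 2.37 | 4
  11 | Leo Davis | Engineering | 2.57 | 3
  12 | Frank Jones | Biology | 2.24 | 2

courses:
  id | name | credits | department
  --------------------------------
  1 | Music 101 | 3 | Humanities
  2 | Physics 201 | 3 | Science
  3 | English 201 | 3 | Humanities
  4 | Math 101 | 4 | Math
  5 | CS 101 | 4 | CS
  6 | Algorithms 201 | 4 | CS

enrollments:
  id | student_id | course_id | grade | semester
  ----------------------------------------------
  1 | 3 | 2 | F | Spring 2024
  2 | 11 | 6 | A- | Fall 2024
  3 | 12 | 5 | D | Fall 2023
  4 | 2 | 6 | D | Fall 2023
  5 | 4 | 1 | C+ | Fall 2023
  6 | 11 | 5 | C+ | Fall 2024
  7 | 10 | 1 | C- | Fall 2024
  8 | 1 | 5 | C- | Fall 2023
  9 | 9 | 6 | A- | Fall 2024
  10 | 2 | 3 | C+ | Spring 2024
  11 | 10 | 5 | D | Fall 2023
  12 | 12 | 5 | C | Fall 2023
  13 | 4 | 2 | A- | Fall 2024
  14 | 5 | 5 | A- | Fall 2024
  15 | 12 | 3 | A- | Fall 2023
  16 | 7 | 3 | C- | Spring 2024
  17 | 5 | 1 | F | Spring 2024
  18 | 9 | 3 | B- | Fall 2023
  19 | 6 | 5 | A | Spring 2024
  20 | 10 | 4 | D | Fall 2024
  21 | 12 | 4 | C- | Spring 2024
SELECT id, course_id FROM enrollments WHERE course_id IN (SELECT id FROM courses WHERE department = 'Science')

Execution result:
id | course_id
1 | 2
13 | 2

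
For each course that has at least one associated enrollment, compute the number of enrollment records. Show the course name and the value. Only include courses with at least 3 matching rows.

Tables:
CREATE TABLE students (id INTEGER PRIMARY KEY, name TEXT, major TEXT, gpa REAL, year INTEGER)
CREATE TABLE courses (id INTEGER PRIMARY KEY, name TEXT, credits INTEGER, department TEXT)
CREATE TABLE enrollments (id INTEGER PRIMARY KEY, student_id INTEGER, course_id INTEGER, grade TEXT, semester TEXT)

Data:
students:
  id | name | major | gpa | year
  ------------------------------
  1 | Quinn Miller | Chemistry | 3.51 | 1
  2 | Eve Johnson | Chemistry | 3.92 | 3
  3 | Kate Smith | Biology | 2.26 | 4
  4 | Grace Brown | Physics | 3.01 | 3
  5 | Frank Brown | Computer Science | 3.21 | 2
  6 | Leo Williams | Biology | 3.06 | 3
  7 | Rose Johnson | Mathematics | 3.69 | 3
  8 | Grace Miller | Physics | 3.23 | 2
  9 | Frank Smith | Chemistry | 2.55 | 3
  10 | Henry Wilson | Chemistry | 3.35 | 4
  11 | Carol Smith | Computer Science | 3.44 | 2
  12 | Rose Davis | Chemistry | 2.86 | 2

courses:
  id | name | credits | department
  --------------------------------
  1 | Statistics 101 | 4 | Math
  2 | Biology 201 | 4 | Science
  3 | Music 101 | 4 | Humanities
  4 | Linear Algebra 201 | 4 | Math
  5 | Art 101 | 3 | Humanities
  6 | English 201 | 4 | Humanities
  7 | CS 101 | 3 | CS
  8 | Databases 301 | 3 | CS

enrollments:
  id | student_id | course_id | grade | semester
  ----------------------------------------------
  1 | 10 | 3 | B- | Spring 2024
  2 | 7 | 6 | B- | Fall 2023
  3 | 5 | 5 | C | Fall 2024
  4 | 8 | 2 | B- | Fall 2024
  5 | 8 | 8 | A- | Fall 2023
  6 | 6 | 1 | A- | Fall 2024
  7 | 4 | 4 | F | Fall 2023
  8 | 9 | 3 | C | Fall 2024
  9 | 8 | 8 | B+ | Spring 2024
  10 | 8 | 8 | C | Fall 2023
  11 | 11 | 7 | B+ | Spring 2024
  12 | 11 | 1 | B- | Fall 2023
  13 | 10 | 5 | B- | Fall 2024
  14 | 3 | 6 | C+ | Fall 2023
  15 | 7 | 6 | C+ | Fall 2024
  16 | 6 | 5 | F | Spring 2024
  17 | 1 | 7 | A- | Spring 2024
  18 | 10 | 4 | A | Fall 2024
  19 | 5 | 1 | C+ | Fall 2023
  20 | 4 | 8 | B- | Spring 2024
SELECT p.name, COUNT(*) AS n FROM enrollments c JOIN courses p ON c.course_id = p.id GROUP BY p.id, p.name HAVING COUNT(*) >= 3

Execution result:
name | n
Statistics 101 | 3
Art 101 | 3
English 201 | 3
Databases 301 | 4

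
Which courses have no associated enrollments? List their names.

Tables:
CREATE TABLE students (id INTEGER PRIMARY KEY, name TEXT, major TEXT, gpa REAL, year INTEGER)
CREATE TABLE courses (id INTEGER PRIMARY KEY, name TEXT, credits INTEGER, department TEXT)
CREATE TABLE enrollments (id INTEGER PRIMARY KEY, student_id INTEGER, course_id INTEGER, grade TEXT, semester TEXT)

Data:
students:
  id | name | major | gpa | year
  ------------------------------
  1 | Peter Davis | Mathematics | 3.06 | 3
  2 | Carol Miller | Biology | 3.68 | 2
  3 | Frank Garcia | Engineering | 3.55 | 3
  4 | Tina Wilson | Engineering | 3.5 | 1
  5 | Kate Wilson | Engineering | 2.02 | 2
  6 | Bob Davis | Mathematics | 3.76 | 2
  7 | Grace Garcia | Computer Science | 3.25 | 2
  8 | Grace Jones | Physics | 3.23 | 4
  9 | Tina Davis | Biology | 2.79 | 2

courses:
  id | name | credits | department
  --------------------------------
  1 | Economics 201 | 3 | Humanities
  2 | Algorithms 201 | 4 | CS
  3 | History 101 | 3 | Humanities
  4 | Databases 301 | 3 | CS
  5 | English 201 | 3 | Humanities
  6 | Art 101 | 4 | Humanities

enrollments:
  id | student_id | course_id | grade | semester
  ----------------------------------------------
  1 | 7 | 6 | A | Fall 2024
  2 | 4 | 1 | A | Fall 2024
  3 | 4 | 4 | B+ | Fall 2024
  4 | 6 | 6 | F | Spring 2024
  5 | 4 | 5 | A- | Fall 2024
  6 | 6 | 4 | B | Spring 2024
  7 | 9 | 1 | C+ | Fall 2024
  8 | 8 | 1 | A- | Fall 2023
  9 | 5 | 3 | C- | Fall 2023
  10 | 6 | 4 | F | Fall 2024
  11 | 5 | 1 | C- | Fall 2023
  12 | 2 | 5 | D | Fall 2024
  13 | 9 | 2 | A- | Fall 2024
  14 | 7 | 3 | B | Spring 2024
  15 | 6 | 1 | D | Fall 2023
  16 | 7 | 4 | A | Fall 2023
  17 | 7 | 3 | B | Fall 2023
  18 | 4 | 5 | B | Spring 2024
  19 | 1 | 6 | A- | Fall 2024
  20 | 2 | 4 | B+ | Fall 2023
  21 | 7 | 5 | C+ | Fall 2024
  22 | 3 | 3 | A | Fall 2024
SELECT p.name FROM courses p LEFT JOIN enrollments c ON c.course_id = p.id WHERE c.id IS NULL

Execution result:
(no rows)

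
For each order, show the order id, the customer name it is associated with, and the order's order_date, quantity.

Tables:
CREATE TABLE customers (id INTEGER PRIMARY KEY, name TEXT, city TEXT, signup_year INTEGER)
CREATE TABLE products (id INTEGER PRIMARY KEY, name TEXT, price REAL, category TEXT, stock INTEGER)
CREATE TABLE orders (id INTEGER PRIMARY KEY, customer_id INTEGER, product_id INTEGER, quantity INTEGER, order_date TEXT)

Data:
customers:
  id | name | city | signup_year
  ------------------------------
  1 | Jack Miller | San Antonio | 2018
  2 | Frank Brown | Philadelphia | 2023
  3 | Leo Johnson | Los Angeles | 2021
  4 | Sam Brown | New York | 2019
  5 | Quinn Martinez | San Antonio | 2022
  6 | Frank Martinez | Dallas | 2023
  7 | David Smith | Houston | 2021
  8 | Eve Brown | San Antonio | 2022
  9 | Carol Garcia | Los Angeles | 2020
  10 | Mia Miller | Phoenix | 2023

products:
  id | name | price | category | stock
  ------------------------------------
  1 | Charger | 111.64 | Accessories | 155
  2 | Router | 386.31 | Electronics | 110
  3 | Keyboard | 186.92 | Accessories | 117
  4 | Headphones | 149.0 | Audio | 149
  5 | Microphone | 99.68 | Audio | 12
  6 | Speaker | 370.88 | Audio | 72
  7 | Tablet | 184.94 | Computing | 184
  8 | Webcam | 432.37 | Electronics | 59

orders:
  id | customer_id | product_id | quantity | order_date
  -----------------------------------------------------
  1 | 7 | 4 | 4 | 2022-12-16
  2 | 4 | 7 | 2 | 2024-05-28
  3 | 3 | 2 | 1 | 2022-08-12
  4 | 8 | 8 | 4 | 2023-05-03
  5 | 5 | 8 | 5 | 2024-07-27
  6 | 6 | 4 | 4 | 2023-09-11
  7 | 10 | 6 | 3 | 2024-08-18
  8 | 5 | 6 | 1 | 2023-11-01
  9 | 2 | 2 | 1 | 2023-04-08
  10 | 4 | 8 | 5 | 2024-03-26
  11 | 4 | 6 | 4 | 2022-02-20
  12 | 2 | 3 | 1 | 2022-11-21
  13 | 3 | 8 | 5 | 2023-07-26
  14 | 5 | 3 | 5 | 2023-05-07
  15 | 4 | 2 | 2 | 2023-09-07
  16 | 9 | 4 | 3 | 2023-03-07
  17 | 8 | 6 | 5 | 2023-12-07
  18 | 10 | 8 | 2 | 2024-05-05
SELECT c.id, p.name AS customer, c.order_date, c.quantity FROM orders c JOIN customers p ON c.customer_id = p.id

Execution result:
id | customer | order_date | quantity
1 | David Smith | 2022-12-16 | 4
2 | Sam Brown | 2024-05-28 | 2
3 | Leo Johnson | 2022-08-12 | 1
4 | Eve Brown | 2023-05-03 | 4
5 | Quinn Martinez | 2024-07-27 | 5
6 | Frank Martinez | 2023-09-11 | 4
7 | Mia Miller | 2024-08-18 | 3
8 | Quinn Martinez | 2023-11-01 | 1
9 | Frank Brown | 2023-04-08 | 1
10 | Sam Brown | 2024-03-26 | 5
11 | Sam Brown | 2022-02-20 | 4
12 | Frank Brown | 2022-11-21 | 1
13 | Leo Johnson | 2023-07-26 | 5
14 | Quinn Martinez | 2023-05-07 | 5
15 | Sam Brown | 2023-09-07 | 2
16 | Carol Garcia | 2023-03-07 | 3
17 | Eve Brown | 2023-12-07 | 5
18 | Mia Miller | 2024-05-05 | 2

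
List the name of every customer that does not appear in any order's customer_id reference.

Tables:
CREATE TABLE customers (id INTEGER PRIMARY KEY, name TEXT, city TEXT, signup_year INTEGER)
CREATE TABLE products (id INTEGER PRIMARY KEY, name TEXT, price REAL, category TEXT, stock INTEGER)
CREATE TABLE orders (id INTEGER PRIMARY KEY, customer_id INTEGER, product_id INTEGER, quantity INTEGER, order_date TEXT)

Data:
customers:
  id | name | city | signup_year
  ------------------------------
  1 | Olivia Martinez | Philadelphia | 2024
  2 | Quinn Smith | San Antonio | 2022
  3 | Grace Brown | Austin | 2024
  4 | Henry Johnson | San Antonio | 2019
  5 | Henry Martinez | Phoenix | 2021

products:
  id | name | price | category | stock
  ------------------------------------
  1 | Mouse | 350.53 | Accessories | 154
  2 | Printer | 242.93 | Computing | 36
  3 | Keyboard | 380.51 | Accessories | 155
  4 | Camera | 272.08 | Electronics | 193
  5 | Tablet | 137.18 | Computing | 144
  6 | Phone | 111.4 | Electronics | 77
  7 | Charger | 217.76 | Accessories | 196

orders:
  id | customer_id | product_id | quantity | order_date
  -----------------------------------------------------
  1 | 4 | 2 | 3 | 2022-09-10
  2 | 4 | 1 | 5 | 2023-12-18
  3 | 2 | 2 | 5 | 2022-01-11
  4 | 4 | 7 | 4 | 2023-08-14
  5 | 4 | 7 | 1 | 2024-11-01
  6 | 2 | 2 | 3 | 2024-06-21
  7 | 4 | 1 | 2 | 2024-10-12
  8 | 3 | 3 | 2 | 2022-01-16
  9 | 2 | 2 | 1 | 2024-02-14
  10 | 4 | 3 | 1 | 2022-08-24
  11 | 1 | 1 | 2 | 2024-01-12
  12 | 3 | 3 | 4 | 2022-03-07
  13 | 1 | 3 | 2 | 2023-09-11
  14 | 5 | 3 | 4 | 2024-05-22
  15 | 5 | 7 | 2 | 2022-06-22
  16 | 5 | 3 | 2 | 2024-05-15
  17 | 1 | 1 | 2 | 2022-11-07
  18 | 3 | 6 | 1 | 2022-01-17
SELECT p.name FROM customers p LEFT JOIN orders c ON c.customer_id = p.id WHERE c.id IS NULL

Execution result:
(no rows)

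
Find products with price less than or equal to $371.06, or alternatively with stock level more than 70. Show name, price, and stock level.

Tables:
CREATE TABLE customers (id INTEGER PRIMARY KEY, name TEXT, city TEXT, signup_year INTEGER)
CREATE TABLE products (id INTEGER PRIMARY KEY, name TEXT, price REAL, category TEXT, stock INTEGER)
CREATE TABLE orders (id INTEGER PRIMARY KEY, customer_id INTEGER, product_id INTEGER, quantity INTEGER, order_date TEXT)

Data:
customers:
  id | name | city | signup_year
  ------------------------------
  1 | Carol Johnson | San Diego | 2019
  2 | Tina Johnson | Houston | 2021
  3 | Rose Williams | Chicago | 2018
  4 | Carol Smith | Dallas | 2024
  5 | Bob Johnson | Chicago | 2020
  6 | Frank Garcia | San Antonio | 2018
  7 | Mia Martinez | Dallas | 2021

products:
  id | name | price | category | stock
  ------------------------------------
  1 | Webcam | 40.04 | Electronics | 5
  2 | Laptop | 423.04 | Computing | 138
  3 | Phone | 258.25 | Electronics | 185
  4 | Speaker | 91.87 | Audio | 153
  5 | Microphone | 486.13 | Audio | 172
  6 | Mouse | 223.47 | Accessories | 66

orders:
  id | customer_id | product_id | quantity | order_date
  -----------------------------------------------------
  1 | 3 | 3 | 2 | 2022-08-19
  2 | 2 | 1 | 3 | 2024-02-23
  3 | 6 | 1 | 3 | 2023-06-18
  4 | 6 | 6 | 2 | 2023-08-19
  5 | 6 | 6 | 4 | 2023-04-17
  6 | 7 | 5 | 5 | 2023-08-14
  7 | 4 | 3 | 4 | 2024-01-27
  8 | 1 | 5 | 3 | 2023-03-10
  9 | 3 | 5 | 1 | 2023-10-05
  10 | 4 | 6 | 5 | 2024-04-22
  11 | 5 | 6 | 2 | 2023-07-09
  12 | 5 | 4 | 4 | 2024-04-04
SELECT name, price, stock FROM products WHERE price <= 371.06 OR stock > 70

Execution result:
name | price | stock
Webcam | 40.04 | 5
Laptop | 423.04 | 138
Phone | 258.25 | 185
Speaker | 91.87 | 153
Microphone | 486.13 | 172
Mouse | 223.47 | 66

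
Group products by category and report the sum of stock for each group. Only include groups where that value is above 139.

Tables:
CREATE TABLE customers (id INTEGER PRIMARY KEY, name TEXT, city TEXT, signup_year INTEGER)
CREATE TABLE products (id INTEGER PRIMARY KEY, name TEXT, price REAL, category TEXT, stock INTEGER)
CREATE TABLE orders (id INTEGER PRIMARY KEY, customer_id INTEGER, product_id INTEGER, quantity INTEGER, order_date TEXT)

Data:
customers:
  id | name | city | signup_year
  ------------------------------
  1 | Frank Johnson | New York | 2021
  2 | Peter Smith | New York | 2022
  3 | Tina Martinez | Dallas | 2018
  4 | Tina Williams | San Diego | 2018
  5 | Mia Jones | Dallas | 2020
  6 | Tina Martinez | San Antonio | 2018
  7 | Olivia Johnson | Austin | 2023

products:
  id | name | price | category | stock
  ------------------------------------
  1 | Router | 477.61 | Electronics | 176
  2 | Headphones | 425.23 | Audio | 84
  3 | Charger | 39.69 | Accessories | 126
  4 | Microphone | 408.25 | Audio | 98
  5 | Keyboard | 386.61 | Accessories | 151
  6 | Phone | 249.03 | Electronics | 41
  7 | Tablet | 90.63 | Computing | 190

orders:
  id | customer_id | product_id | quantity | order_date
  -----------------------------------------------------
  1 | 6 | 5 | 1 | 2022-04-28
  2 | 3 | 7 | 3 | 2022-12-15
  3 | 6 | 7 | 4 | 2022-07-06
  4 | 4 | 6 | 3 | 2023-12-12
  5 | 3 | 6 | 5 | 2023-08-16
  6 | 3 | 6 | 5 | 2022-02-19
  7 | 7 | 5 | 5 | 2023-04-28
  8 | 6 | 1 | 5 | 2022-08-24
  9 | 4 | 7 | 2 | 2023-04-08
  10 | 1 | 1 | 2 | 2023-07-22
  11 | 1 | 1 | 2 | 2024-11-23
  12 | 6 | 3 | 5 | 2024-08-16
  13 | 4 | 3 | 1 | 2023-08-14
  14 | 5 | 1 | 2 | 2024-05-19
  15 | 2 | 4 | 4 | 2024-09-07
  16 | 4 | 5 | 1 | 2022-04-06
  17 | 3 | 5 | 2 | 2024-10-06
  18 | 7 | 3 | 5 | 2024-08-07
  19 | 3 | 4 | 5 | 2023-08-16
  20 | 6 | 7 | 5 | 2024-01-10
SELECT category, SUM(stock) AS sum_stock FROM products GROUP BY category HAVING SUM(stock) > 139

Execution result:
category | sum_stock
Accessories | 277
Audio | 182
Computing | 190
Electronics | 217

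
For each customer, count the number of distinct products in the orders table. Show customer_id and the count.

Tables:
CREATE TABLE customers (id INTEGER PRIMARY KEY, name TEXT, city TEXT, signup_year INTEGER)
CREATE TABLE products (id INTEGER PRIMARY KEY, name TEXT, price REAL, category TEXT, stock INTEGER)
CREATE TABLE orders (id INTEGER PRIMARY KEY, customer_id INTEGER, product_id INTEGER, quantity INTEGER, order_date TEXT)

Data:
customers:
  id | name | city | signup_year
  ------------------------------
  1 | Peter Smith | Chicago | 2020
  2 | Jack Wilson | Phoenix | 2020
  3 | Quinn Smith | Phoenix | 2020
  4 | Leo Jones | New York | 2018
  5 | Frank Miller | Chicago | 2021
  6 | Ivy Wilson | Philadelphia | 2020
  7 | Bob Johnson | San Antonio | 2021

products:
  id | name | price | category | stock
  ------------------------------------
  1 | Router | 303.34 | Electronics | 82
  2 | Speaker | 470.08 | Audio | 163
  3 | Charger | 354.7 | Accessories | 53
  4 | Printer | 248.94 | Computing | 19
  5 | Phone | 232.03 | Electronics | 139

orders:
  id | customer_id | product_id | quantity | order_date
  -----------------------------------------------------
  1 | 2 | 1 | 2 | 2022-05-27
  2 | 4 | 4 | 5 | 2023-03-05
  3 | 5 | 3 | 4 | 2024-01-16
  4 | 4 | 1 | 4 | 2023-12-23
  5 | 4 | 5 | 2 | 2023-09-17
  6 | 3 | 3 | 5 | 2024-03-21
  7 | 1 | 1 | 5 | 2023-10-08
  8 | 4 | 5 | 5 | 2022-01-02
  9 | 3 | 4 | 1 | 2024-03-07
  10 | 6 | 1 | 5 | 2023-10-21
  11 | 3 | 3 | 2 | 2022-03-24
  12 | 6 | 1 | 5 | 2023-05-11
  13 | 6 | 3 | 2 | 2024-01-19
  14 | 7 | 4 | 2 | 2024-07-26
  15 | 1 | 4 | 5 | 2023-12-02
SELECT customer_id, COUNT(DISTINCT product_id) AS distinct_product_count FROM orders GROUP BY customer_id

Execution result:
customer_id | distinct_product_count
1 | 2
2 | 1
3 | 2
4 | 3
5 | 1
6 | 2
7 | 1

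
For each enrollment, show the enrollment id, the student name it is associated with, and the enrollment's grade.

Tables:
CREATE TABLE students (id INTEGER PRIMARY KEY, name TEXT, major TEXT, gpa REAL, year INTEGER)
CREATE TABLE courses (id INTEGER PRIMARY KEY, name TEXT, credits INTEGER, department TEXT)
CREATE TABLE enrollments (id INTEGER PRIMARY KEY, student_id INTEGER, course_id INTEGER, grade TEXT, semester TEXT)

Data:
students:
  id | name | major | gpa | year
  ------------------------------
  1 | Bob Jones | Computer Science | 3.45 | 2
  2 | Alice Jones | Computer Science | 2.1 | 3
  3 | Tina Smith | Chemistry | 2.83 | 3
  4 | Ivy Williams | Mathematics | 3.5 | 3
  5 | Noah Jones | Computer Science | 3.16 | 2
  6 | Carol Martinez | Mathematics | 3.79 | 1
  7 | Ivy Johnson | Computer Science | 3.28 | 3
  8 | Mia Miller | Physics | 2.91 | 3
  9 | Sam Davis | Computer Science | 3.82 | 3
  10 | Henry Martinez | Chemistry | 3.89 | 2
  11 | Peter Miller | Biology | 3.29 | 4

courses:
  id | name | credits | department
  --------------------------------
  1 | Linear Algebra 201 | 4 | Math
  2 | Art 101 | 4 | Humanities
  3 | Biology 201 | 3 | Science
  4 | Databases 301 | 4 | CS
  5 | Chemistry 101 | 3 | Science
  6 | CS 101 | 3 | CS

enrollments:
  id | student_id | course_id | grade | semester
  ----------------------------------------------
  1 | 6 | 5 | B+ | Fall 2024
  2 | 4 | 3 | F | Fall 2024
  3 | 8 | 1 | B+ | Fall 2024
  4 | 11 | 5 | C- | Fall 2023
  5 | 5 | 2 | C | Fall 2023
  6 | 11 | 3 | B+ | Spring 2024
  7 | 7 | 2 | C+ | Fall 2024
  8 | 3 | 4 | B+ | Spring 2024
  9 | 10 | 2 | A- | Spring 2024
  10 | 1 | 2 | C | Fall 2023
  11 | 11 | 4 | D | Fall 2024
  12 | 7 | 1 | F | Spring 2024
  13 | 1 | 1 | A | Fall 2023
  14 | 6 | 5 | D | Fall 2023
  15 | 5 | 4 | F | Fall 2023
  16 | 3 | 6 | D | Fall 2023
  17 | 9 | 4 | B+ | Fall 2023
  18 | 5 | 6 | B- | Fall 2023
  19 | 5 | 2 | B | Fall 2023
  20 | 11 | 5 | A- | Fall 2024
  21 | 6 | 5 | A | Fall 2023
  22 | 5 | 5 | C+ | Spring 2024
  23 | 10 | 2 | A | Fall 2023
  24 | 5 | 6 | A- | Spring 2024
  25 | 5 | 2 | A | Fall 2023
SELECT c.id, p.name AS student, c.grade FROM enrollments c JOIN students p ON c.student_id = p.id

Execution result:
id | student | grade
1 | Carol Martinez | B+
2 | Ivy Williams | F
3 | Mia Miller | B+
4 | Peter Miller | C-
5 | Noah Jones | C
6 | Peter Miller | B+
7 | Ivy Johnson | C+
8 | Tina Smith | B+
9 | Henry Martinez | A-
10 | Bob Jones | C
11 | Peter Miller | D
12 | Ivy Johnson | F
13 | Bob Jones | A
14 | Carol Martinez | D
15 | Noah Jones | F
16 | Tina Smith | D
17 | Sam Davis | B+
18 | Noah Jones | B-
19 | Noah Jones | B
20 | Peter Miller | A-
21 | Carol Martinez | A
22 | Noah Jones | C+
23 | Henry Martinez | A
24 | Noah Jones | A-
25 | Noah Jones | A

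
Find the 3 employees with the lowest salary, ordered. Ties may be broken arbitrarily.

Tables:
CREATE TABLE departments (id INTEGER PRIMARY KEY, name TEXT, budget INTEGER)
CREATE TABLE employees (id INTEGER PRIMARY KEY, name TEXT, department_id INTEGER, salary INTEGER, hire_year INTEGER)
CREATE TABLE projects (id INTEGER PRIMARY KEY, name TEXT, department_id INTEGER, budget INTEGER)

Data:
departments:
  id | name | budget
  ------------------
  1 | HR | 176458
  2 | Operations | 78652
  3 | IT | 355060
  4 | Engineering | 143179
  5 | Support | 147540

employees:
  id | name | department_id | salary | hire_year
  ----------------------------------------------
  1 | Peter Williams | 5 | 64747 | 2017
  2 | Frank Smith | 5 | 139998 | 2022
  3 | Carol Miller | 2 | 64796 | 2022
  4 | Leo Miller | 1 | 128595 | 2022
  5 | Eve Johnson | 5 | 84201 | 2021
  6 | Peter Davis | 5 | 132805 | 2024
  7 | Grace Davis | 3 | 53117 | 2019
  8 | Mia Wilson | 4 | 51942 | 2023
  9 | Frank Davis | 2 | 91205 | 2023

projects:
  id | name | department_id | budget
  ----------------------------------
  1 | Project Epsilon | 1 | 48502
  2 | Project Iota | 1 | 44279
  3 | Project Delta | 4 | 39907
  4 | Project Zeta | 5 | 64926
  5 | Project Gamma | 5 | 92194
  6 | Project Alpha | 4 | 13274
SELECT name, salary FROM employees ORDER BY salary ASC LIMIT 3

Execution result:
name | salary
Mia Wilson | 51942
Grace Davis | 53117
Peter Williams | 64747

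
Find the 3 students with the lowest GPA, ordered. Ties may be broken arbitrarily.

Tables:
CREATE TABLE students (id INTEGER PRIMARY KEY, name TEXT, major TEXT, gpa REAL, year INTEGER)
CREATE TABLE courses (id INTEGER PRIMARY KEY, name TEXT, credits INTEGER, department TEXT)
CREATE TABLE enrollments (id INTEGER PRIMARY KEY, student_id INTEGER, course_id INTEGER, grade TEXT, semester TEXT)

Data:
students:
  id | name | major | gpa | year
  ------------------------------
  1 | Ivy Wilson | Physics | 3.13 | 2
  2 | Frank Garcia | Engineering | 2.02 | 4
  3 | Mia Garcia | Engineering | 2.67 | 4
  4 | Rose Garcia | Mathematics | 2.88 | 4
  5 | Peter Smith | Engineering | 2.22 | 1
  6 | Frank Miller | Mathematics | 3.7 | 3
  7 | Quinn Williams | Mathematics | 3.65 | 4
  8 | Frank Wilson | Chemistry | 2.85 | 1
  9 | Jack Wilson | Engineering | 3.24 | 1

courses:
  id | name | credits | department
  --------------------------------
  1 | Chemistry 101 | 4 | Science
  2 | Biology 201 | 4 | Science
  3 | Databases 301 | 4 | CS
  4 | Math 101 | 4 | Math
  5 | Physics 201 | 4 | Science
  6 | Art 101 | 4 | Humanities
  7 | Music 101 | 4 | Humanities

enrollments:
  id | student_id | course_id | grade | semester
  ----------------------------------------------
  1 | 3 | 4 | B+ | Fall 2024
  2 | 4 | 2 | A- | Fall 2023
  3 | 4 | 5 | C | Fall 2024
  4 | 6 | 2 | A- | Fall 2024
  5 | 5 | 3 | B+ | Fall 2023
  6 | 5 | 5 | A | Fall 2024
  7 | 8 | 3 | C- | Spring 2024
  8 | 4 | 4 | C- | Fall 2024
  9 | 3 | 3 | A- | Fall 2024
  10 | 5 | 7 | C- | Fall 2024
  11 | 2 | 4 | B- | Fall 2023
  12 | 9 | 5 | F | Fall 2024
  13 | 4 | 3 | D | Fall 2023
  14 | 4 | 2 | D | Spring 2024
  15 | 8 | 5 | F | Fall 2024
SELECT name, gpa FROM students ORDER BY gpa ASC LIMIT 3

Execution result:
name | gpa
Frank Garcia | 2.02
Peter Smith | 2.22
Mia Garcia | 2.67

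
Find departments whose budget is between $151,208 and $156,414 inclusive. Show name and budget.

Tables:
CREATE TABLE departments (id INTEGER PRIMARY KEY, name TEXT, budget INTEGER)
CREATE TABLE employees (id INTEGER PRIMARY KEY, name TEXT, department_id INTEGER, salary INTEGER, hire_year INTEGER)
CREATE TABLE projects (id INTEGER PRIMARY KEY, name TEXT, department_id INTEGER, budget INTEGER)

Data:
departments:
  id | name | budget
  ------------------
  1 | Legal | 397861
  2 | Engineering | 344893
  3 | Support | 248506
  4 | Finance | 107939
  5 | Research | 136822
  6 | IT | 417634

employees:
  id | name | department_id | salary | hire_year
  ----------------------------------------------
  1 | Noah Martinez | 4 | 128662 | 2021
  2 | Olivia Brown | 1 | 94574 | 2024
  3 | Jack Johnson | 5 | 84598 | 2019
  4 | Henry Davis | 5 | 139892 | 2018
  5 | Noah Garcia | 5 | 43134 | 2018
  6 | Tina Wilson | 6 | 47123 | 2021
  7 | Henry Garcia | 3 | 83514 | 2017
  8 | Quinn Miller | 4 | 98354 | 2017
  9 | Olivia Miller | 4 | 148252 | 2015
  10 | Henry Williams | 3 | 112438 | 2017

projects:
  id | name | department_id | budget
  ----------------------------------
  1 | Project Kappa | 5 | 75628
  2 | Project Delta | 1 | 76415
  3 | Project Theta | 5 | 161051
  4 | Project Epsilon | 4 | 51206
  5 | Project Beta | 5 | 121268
SELECT name, budget FROM departments WHERE budget BETWEEN 151208 AND 156414

Execution result:
(no rows)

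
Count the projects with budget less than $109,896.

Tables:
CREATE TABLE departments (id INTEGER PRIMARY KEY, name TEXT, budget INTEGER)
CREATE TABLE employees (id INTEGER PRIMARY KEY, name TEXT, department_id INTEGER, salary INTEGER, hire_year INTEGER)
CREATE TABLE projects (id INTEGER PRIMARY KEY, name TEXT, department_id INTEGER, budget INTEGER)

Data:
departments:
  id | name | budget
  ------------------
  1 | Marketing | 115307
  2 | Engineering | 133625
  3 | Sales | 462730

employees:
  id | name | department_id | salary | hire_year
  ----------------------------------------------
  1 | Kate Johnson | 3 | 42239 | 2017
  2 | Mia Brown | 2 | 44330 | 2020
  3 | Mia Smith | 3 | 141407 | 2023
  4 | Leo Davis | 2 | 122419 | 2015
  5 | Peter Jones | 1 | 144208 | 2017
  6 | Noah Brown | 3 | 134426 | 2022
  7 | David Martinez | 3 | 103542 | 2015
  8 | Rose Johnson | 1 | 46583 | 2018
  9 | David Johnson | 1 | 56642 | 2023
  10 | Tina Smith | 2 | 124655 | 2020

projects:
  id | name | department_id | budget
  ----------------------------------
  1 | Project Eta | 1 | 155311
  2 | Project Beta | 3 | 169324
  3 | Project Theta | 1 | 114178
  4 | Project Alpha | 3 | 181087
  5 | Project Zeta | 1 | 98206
SELECT COUNT(*) FROM projects WHERE budget < 109896

Execution result:
1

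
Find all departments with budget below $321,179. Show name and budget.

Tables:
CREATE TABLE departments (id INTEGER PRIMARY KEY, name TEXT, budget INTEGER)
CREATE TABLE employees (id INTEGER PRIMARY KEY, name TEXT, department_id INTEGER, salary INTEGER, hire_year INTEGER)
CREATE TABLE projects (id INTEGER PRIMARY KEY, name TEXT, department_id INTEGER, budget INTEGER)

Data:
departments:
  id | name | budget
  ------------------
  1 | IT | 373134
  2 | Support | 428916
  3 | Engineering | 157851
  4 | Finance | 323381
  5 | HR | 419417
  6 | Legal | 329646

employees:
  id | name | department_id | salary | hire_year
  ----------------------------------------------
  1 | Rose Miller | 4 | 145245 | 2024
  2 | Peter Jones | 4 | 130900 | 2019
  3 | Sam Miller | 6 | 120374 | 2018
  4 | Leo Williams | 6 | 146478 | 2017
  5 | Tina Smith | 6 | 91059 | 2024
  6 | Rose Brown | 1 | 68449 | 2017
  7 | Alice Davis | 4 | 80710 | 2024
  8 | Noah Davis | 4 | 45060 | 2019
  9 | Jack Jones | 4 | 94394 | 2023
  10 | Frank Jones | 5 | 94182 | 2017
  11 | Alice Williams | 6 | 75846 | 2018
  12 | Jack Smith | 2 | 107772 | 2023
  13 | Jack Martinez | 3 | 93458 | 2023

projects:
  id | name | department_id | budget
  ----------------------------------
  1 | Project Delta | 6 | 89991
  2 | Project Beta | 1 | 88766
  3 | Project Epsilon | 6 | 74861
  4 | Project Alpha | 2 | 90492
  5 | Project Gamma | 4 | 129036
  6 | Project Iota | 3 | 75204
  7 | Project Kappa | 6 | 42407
SELECT name, budget FROM departments WHERE budget < 321179

Execution result:
name | budget
Engineering | 157851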